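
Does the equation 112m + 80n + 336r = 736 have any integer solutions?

yes

gcd(112, 80):
  112 = 1·80 + 32
  80 = 2·32 + 16
  32 = 2·16
so gcd(112, 80) = 16.
gcd(16, 336) = 16.
16 divides 736, so integer solutions exist.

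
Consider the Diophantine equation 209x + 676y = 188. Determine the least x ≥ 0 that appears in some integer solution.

gcd(676, 209):
  676 = 3·209 + 49
  209 = 4·49 + 13
  49 = 3·13 + 10
  13 = 1·10 + 3
  10 = 3·3 + 1
  3 = 3·1
so gcd(676, 209) = 1.
1 divides 188, so solutions exist.
Back-substitute for Bézout coefficients:
  1 = 10 - 3·3
  ... = 209·(-207) + 676·(64)
Scale by 188/1 = 188: (x₀, y₀) = (-38916, 12032).
General solution: x = -38916 + 676t, y = 12032 - 209t for integer t.
x ≥ 0: smallest is -38916 mod 676 = 292 (at t = 58), with y = -90.

292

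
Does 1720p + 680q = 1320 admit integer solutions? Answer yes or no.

gcd(1720, 680) = 40  (1720 = 2*680 + 360, 680 = 1*360 + 320, 360 = 1*320 + 40, 320 = 8*40).
40 divides 1320, so integer solutions exist.

yes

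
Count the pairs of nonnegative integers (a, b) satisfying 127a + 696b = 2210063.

gcd(696, 127):
  696 = 5*127 + 61
  127 = 2*61 + 5
  61 = 12*5 + 1
  5 = 5*1
so gcd(696, 127) = 1.
Back-substitute for Bézout coefficients:
  1 = 61 - 12*5
  ... = 127*(-137) + 696*(25)
Scale by 2210063: one solution is (-302778631, 55251575). Reduce a mod 696: (161, 3146).
General: a = 161 + 696t, b = 3146 - 127t.
a ≥ 0 ⇒ t ≥ 0; b ≥ 0 ⇒ t ≤ 24. So t ∈ [0, 24]: 25 solutions.

25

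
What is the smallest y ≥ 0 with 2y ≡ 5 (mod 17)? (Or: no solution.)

gcd(17, 2):
  17 = 8·2 + 1
  2 = 2·1
so gcd(17, 2) = 1.
1 divides 5, so solutions exist.
Back-substitute for Bézout coefficients:
  1 = 17 - 8·2
  ... = 2·(-8) + 17·(1)
So 2·(-8) ≡ 1 (mod 17); multiply by 5: y ≡ -40 (mod 17).
Smallest nonnegative: y = -40 mod 17 = 11.

11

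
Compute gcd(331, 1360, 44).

gcd(1360, 331):
  1360 = 4×331 + 36
  331 = 9×36 + 7
  36 = 5×7 + 1
  7 = 7×1
so gcd(1360, 331) = 1.
gcd(1, 44) = 1.

1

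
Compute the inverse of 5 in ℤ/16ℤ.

gcd(16, 5) = 1  (16 = 3*5 + 1, 5 = 5*1).
Back-substituting, 5*(-3) + 16*(1) = 1.
So 5*-3 ≡ 1 (mod 16), and -3 mod 16 = 13.

13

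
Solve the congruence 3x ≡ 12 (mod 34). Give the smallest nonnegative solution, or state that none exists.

4

gcd(34, 3) = 1.
1 divides 12, so solutions exist.
By Bézout, 3*(-11) + 34*(1) = 1.
So 3*(-11) ≡ 1 (mod 34); multiply by 12: x ≡ -132 (mod 34).
Smallest nonnegative: x = -132 mod 34 = 4.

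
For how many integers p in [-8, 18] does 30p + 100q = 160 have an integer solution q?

3

gcd(100, 30):
  100 = 3×30 + 10
  30 = 3×10
so gcd(100, 30) = 10.
Back-substitute for Bézout coefficients:
  10 = 100 - 3×30
  ... = 30×(-3) + 100×(1)
Scale by 16: particular solution (-48, 16); reduce p mod 10: (2, 1).
General solution: p = 2 + 10t, q = 1 - 3t for integer t.
-8 ≤ 2 + 10t ≤ 18 gives t ∈ [-1, 1], which is 3 values.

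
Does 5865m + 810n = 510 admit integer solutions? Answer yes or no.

yes

gcd(5865, 810):
  5865 = 7·810 + 195
  810 = 4·195 + 30
  195 = 6·30 + 15
  30 = 2·15
so gcd(5865, 810) = 15.
15 divides 510, so integer solutions exist.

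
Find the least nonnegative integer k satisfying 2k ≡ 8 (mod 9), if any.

4

gcd(9, 2):
  9 = 4*2 + 1
  2 = 2*1
so gcd(9, 2) = 1.
1 divides 8, so solutions exist.
Back-substitute for Bézout coefficients:
  1 = 9 - 4*2
  ... = 2*(-4) + 9*(1)
So 2*(-4) ≡ 1 (mod 9); multiply by 8: k ≡ -32 (mod 9).
Smallest nonnegative: k = -32 mod 9 = 4.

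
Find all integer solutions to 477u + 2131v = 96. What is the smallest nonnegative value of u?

gcd(2131, 477) = 1  (2131 = 4×477 + 223, 477 = 2×223 + 31, 223 = 7×31 + 6, 31 = 5×6 + 1, 6 = 6×1).
1 divides 96, so solutions exist.
Back-substituting, 477×(344) + 2131×(-77) = 1.
Scale by 96/1 = 96: (u₀, v₀) = (33024, -7392).
General solution: u = 33024 + 2131t, v = -7392 - 477t for integer t.
u ≥ 0: smallest is 33024 mod 2131 = 1059 (at t = -15), with v = -237.

1059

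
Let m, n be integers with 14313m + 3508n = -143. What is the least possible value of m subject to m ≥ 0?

2721

gcd(14313, 3508):
  14313 = 4*3508 + 281
  3508 = 12*281 + 136
  281 = 2*136 + 9
  136 = 15*9 + 1
  9 = 9*1
so gcd(14313, 3508) = 1.
1 divides -143, so solutions exist.
Back-substitute for Bézout coefficients:
  1 = 136 - 15*9
  ... = 14313*(-387) + 3508*(1579)
Scale by -143/1 = -143: (m₀, n₀) = (55341, -225797).
General solution: m = 55341 + 3508t, n = -225797 - 14313t for integer t.
m ≥ 0: smallest is 55341 mod 3508 = 2721 (at t = -15), with n = -11102.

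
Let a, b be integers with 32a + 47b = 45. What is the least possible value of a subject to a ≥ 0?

44

gcd(47, 32) = 1.
1 divides 45, so solutions exist.
By Bézout, 32·(-22) + 47·(15) = 1.
Scale by 45/1 = 45: (a₀, b₀) = (-990, 675).
General solution: a = -990 + 47t, b = 675 - 32t for integer t.
a ≥ 0: smallest is -990 mod 47 = 44 (at t = 22), with b = -29.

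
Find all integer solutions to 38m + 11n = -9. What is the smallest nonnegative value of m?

gcd(38, 11) = 1.
1 divides -9, so solutions exist.
By Bézout, 38·(-2) + 11·(7) = 1.
Scale by -9/1 = -9: (m₀, n₀) = (18, -63).
General solution: m = 18 + 11t, n = -63 - 38t for integer t.
m ≥ 0: smallest is 18 mod 11 = 7 (at t = -1), with n = -25.

7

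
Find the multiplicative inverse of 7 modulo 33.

gcd(33, 7) = 1  (33 = 4*7 + 5, 7 = 1*5 + 2, 5 = 2*2 + 1, 2 = 2*1).
Back-substituting, 7*(-14) + 33*(3) = 1.
So 7*-14 ≡ 1 (mod 33), and -14 mod 33 = 19.

19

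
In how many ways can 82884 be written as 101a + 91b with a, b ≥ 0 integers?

9

gcd(101, 91):
  101 = 1×91 + 10
  91 = 9×10 + 1
  10 = 10×1
so gcd(101, 91) = 1.
Back-substitute for Bézout coefficients:
  1 = 91 - 9×10
  ... = 101×(-9) + 91×(10)
Scale by 82884: one solution is (-745956, 828840). Reduce a mod 91: (62, 842).
General: a = 62 + 91t, b = 842 - 101t.
a ≥ 0 ⇒ t ≥ 0; b ≥ 0 ⇒ t ≤ 8. So t ∈ [0, 8]: 9 solutions.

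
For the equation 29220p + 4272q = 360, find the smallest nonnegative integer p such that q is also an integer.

318

gcd(29220, 4272) = 12  (29220 = 6×4272 + 3588, 4272 = 1×3588 + 684, 3588 = 5×684 + 168, 684 = 4×168 + 12, 168 = 14×12).
12 divides 360, so solutions exist.
Back-substituting, 29220×(-25) + 4272×(171) = 12.
Scale by 360/12 = 30: (p₀, q₀) = (-750, 5130).
General solution: p = -750 + 356t, q = 5130 - 2435t for integer t.
p ≥ 0: smallest is -750 mod 356 = 318 (at t = 3), with q = -2175.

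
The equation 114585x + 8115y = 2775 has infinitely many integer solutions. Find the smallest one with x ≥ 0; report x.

419

gcd(114585, 8115):
  114585 = 14*8115 + 975
  8115 = 8*975 + 315
  975 = 3*315 + 30
  315 = 10*30 + 15
  30 = 2*15
so gcd(114585, 8115) = 15.
15 divides 2775, so solutions exist.
Back-substitute for Bézout coefficients:
  15 = 315 - 10*30
  ... = 114585*(-258) + 8115*(3643)
Scale by 2775/15 = 185: (x₀, y₀) = (-47730, 673955).
General solution: x = -47730 + 541t, y = 673955 - 7639t for integer t.
x ≥ 0: smallest is -47730 mod 541 = 419 (at t = 89), with y = -5916.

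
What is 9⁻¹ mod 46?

41

gcd(46, 9):
  46 = 5×9 + 1
  9 = 9×1
so gcd(46, 9) = 1.
Back-substitute for Bézout coefficients:
  1 = 46 - 5×9
  ... = 9×(-5) + 46×(1)
So 9×-5 ≡ 1 (mod 46), and -5 mod 46 = 41.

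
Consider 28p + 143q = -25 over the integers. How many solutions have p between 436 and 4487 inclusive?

28

gcd(143, 28) = 1.
By Bézout, 28*(46) + 143*(-9) = 1.
Particular solution: (137, -27).
General solution: p = 137 + 143t, q = -27 - 28t for integer t.
436 ≤ 137 + 143t ≤ 4487 gives t ∈ [3, 30], which is 28 values.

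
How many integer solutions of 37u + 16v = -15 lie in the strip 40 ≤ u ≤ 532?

gcd(37, 16) = 1  (37 = 2·16 + 5, 16 = 3·5 + 1, 5 = 5·1).
Back-substituting, 37·(-3) + 16·(7) = 1.
Scale by -15: particular solution (45, -105); reduce u mod 16: (13, -31).
General solution: u = 13 + 16t, v = -31 - 37t for integer t.
40 ≤ 13 + 16t ≤ 532 gives t ∈ [2, 32], which is 31 values.

31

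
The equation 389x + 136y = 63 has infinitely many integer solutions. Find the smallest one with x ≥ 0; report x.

11

gcd(389, 136):
  389 = 2×136 + 117
  136 = 1×117 + 19
  117 = 6×19 + 3
  19 = 6×3 + 1
  3 = 3×1
so gcd(389, 136) = 1.
1 divides 63, so solutions exist.
Back-substitute for Bézout coefficients:
  1 = 19 - 6×3
  ... = 389×(-43) + 136×(123)
Scale by 63/1 = 63: (x₀, y₀) = (-2709, 7749).
General solution: x = -2709 + 136t, y = 7749 - 389t for integer t.
x ≥ 0: smallest is -2709 mod 136 = 11 (at t = 20), with y = -31.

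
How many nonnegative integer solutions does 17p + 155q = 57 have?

0

gcd(155, 17) = 1  (155 = 9×17 + 2, 17 = 8×2 + 1, 2 = 2×1).
Back-substituting, 17×(73) + 155×(-8) = 1.
Scale by 57: one solution is (4161, -456). Reduce p mod 155: (131, -14).
General: p = 131 + 155t, q = -14 - 17t.
p ≥ 0 ⇒ t ≥ 0; q ≥ 0 ⇒ t ≤ -1. So t ∈ [0, -1]: 0 solutions.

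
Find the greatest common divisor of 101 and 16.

1

gcd(101, 16) = 1  (101 = 6·16 + 5, 16 = 3·5 + 1, 5 = 5·1).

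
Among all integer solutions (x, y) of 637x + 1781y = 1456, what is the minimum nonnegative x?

gcd(1781, 637) = 13.
13 divides 1456, so solutions exist.
By Bézout, 637×(14) + 1781×(-5) = 13.
Scale by 1456/13 = 112: (x₀, y₀) = (1568, -560).
General solution: x = 1568 + 137t, y = -560 - 49t for integer t.
x ≥ 0: smallest is 1568 mod 137 = 61 (at t = -11), with y = -21.

61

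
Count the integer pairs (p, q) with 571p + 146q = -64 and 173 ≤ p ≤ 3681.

gcd(571, 146) = 1  (571 = 3×146 + 133, 146 = 1×133 + 13, 133 = 10×13 + 3, 13 = 4×3 + 1, 3 = 3×1).
Back-substituting, 571×(-45) + 146×(176) = 1.
Scale by -64: particular solution (2880, -11264); reduce p mod 146: (106, -415).
General solution: p = 106 + 146t, q = -415 - 571t for integer t.
173 ≤ 106 + 146t ≤ 3681 gives t ∈ [1, 24], which is 24 values.

24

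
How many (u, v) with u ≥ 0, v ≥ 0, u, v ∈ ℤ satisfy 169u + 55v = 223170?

24

gcd(169, 55) = 1  (169 = 3·55 + 4, 55 = 13·4 + 3, 4 = 1·3 + 1, 3 = 3·1).
Back-substituting, 169·(14) + 55·(-43) = 1.
Scale by 223170: one solution is (3124380, -9596310). Reduce u mod 55: (50, 3904).
General: u = 50 + 55t, v = 3904 - 169t.
u ≥ 0 ⇒ t ≥ 0; v ≥ 0 ⇒ t ≤ 23. So t ∈ [0, 23]: 24 solutions.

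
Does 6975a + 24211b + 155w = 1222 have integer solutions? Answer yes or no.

no

gcd(24211, 6975) = 31.
gcd(31, 155) = 31.
31 does not divide 1222 (remainder 13), so no integer solutions.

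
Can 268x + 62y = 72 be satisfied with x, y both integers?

yes

gcd(268, 62) = 2  (268 = 4×62 + 20, 62 = 3×20 + 2, 20 = 10×2).
2 divides 72, so integer solutions exist.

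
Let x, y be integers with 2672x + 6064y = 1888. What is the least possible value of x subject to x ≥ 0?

239

gcd(6064, 2672):
  6064 = 2*2672 + 720
  2672 = 3*720 + 512
  720 = 1*512 + 208
  512 = 2*208 + 96
  208 = 2*96 + 16
  96 = 6*16
so gcd(6064, 2672) = 16.
16 divides 1888, so solutions exist.
Back-substitute for Bézout coefficients:
  16 = 208 - 2*96
  ... = 2672*(-59) + 6064*(26)
Scale by 1888/16 = 118: (x₀, y₀) = (-6962, 3068).
General solution: x = -6962 + 379t, y = 3068 - 167t for integer t.
x ≥ 0: smallest is -6962 mod 379 = 239 (at t = 19), with y = -105.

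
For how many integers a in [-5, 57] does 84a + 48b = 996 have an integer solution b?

gcd(84, 48):
  84 = 1·48 + 36
  48 = 1·36 + 12
  36 = 3·12
so gcd(84, 48) = 12.
Back-substitute for Bézout coefficients:
  12 = 48 - 1·36
  ... = 84·(-1) + 48·(2)
Scale by 83: particular solution (-83, 166); reduce a mod 4: (1, 19).
General solution: a = 1 + 4t, b = 19 - 7t for integer t.
-5 ≤ 1 + 4t ≤ 57 gives t ∈ [-1, 14], which is 16 values.

16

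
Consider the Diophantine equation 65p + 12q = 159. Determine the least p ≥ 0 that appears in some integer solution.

3

gcd(65, 12):
  65 = 5·12 + 5
  12 = 2·5 + 2
  5 = 2·2 + 1
  2 = 2·1
so gcd(65, 12) = 1.
1 divides 159, so solutions exist.
Back-substitute for Bézout coefficients:
  1 = 5 - 2·2
  ... = 65·(5) + 12·(-27)
Scale by 159/1 = 159: (p₀, q₀) = (795, -4293).
General solution: p = 795 + 12t, q = -4293 - 65t for integer t.
p ≥ 0: smallest is 795 mod 12 = 3 (at t = -66), with q = -3.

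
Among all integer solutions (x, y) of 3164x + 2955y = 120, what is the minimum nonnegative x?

gcd(3164, 2955):
  3164 = 1·2955 + 209
  2955 = 14·209 + 29
  209 = 7·29 + 6
  29 = 4·6 + 5
  6 = 1·5 + 1
  5 = 5·1
so gcd(3164, 2955) = 1.
1 divides 120, so solutions exist.
Back-substitute for Bézout coefficients:
  1 = 6 - 1·5
  ... = 3164·(509) + 2955·(-545)
Scale by 120/1 = 120: (x₀, y₀) = (61080, -65400).
General solution: x = 61080 + 2955t, y = -65400 - 3164t for integer t.
x ≥ 0: smallest is 61080 mod 2955 = 1980 (at t = -20), with y = -2120.

1980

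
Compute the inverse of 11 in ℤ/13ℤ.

gcd(13, 11):
  13 = 1*11 + 2
  11 = 5*2 + 1
  2 = 2*1
so gcd(13, 11) = 1.
Back-substitute for Bézout coefficients:
  1 = 11 - 5*2
  ... = 11*(6) + 13*(-5)
So 11*6 ≡ 1 (mod 13), and 6 mod 13 = 6.

6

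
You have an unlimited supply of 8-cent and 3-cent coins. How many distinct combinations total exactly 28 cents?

1

Need nonnegative integers with 8j + 3k = 28.
gcd(8, 3) = 1, and 8·(-1) + 3·(3) = 1.
So (j₀, k₀) = (-28, 84); general j = -28 + 3t, k = 84 - 8t.
j ≥ 0 ⇒ t ≥ 10; k ≥ 0 ⇒ t ≤ 10. That's 1 value of t.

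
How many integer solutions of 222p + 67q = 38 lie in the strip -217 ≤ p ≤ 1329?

gcd(222, 67) = 1.
By Bézout, 222·(16) + 67·(-53) = 1.
Particular solution: (5, -16).
General solution: p = 5 + 67t, q = -16 - 222t for integer t.
-217 ≤ 5 + 67t ≤ 1329 gives t ∈ [-3, 19], which is 23 values.

23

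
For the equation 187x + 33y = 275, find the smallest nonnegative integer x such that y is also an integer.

gcd(187, 33) = 11.
11 divides 275, so solutions exist.
By Bézout, 187*(-1) + 33*(6) = 11.
Scale by 275/11 = 25: (x₀, y₀) = (-25, 150).
General solution: x = -25 + 3t, y = 150 - 17t for integer t.
x ≥ 0: smallest is -25 mod 3 = 2 (at t = 9), with y = -3.

2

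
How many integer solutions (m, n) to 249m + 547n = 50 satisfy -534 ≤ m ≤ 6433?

13

gcd(547, 249):
  547 = 2*249 + 49
  249 = 5*49 + 4
  49 = 12*4 + 1
  4 = 4*1
so gcd(547, 249) = 1.
Back-substitute for Bézout coefficients:
  1 = 49 - 12*4
  ... = 249*(-134) + 547*(61)
Scale by 50: particular solution (-6700, 3050); reduce m mod 547: (411, -187).
General solution: m = 411 + 547t, n = -187 - 249t for integer t.
-534 ≤ 411 + 547t ≤ 6433 gives t ∈ [-1, 11], which is 13 values.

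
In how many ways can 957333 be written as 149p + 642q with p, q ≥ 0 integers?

10

gcd(642, 149):
  642 = 4×149 + 46
  149 = 3×46 + 11
  46 = 4×11 + 2
  11 = 5×2 + 1
  2 = 2×1
so gcd(642, 149) = 1.
Back-substitute for Bézout coefficients:
  1 = 11 - 5×2
  ... = 149×(293) + 642×(-68)
Scale by 957333: one solution is (280498569, -65098644). Reduce p mod 642: (423, 1393).
General: p = 423 + 642t, q = 1393 - 149t.
p ≥ 0 ⇒ t ≥ 0; q ≥ 0 ⇒ t ≤ 9. So t ∈ [0, 9]: 10 solutions.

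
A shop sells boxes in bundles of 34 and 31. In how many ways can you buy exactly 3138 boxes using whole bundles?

3

Need nonnegative integers with 34j + 31k = 3138.
gcd(34, 31) = 1, and 34·(-10) + 31·(11) = 1.
So (j₀, k₀) = (-31380, 34518); general j = -31380 + 31t, k = 34518 - 34t.
j ≥ 0 ⇒ t ≥ 1013; k ≥ 0 ⇒ t ≤ 1015. That's 3 values of t.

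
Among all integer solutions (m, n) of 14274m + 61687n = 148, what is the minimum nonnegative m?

gcd(61687, 14274) = 1.
1 divides 148, so solutions exist.
By Bézout, 14274×(-6772) + 61687×(1567) = 1.
Scale by 148/1 = 148: (m₀, n₀) = (-1002256, 231916).
General solution: m = -1002256 + 61687t, n = 231916 - 14274t for integer t.
m ≥ 0: smallest is -1002256 mod 61687 = 46423 (at t = 17), with n = -10742.

46423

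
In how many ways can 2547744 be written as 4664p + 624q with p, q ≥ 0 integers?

gcd(4664, 624) = 8  (4664 = 7*624 + 296, 624 = 2*296 + 32, 296 = 9*32 + 8, 32 = 4*8).
Back-substituting, 4664*(19) + 624*(-142) = 8.
Scale by 318468: one solution is (6050892, -45222456). Reduce p mod 78: (42, 3769).
General: p = 42 + 78t, q = 3769 - 583t.
p ≥ 0 ⇒ t ≥ 0; q ≥ 0 ⇒ t ≤ 6. So t ∈ [0, 6]: 7 solutions.

7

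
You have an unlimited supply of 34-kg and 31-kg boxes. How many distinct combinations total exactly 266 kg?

1

Need nonnegative integers with 34j + 31k = 266.
gcd(34, 31) = 1, and 34·(-10) + 31·(11) = 1.
So (j₀, k₀) = (-2660, 2926); general j = -2660 + 31t, k = 2926 - 34t.
j ≥ 0 ⇒ t ≥ 86; k ≥ 0 ⇒ t ≤ 86. That's 1 value of t.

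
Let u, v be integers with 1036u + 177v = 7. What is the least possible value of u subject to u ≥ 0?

61

gcd(1036, 177) = 1  (1036 = 5*177 + 151, 177 = 1*151 + 26, 151 = 5*26 + 21, 26 = 1*21 + 5, 21 = 4*5 + 1, 5 = 5*1).
1 divides 7, so solutions exist.
Back-substituting, 1036*(34) + 177*(-199) = 1.
Scale by 7/1 = 7: (u₀, v₀) = (238, -1393).
General solution: u = 238 + 177t, v = -1393 - 1036t for integer t.
u ≥ 0: smallest is 238 mod 177 = 61 (at t = -1), with v = -357.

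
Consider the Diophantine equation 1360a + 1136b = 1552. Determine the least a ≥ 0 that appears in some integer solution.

gcd(1360, 1136) = 16  (1360 = 1·1136 + 224, 1136 = 5·224 + 16, 224 = 14·16).
16 divides 1552, so solutions exist.
Back-substituting, 1360·(-5) + 1136·(6) = 16.
Scale by 1552/16 = 97: (a₀, b₀) = (-485, 582).
General solution: a = -485 + 71t, b = 582 - 85t for integer t.
a ≥ 0: smallest is -485 mod 71 = 12 (at t = 7), with b = -13.

12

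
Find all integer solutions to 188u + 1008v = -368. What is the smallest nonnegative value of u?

gcd(1008, 188):
  1008 = 5*188 + 68
  188 = 2*68 + 52
  68 = 1*52 + 16
  52 = 3*16 + 4
  16 = 4*4
so gcd(1008, 188) = 4.
4 divides -368, so solutions exist.
Back-substitute for Bézout coefficients:
  4 = 52 - 3*16
  ... = 188*(59) + 1008*(-11)
Scale by -368/4 = -92: (u₀, v₀) = (-5428, 1012).
General solution: u = -5428 + 252t, v = 1012 - 47t for integer t.
u ≥ 0: smallest is -5428 mod 252 = 116 (at t = 22), with v = -22.

116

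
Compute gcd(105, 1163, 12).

gcd(1163, 105):
  1163 = 11·105 + 8
  105 = 13·8 + 1
  8 = 8·1
so gcd(1163, 105) = 1.
gcd(1, 12) = 1.

1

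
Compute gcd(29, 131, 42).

gcd(131, 29) = 1.
gcd(1, 42) = 1.

1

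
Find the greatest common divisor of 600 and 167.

1

gcd(600, 167) = 1  (600 = 3×167 + 99, 167 = 1×99 + 68, 99 = 1×68 + 31, 68 = 2×31 + 6, 31 = 5×6 + 1, 6 = 6×1).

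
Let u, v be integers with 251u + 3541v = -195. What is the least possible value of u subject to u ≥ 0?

888

gcd(3541, 251) = 1  (3541 = 14·251 + 27, 251 = 9·27 + 8, 27 = 3·8 + 3, 8 = 2·3 + 2, 3 = 1·2 + 1, 2 = 2·1).
1 divides -195, so solutions exist.
Back-substituting, 251·(-1312) + 3541·(93) = 1.
Scale by -195/1 = -195: (u₀, v₀) = (255840, -18135).
General solution: u = 255840 + 3541t, v = -18135 - 251t for integer t.
u ≥ 0: smallest is 255840 mod 3541 = 888 (at t = -72), with v = -63.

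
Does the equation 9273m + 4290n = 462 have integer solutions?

yes

gcd(9273, 4290) = 33  (9273 = 2×4290 + 693, 4290 = 6×693 + 132, 693 = 5×132 + 33, 132 = 4×33).
33 divides 462, so integer solutions exist.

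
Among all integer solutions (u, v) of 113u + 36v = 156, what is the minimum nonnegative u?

gcd(113, 36):
  113 = 3*36 + 5
  36 = 7*5 + 1
  5 = 5*1
so gcd(113, 36) = 1.
1 divides 156, so solutions exist.
Back-substitute for Bézout coefficients:
  1 = 36 - 7*5
  ... = 113*(-7) + 36*(22)
Scale by 156/1 = 156: (u₀, v₀) = (-1092, 3432).
General solution: u = -1092 + 36t, v = 3432 - 113t for integer t.
u ≥ 0: smallest is -1092 mod 36 = 24 (at t = 31), with v = -71.

24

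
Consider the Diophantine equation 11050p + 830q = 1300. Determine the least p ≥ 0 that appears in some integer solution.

gcd(11050, 830):
  11050 = 13·830 + 260
  830 = 3·260 + 50
  260 = 5·50 + 10
  50 = 5·10
so gcd(11050, 830) = 10.
10 divides 1300, so solutions exist.
Back-substitute for Bézout coefficients:
  10 = 260 - 5·50
  ... = 11050·(16) + 830·(-213)
Scale by 1300/10 = 130: (p₀, q₀) = (2080, -27690).
General solution: p = 2080 + 83t, q = -27690 - 1105t for integer t.
p ≥ 0: smallest is 2080 mod 83 = 5 (at t = -25), with q = -65.

5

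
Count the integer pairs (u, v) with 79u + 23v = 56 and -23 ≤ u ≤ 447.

21

gcd(79, 23):
  79 = 3×23 + 10
  23 = 2×10 + 3
  10 = 3×3 + 1
  3 = 3×1
so gcd(79, 23) = 1.
Back-substitute for Bézout coefficients:
  1 = 10 - 3×3
  ... = 79×(7) + 23×(-24)
Scale by 56: particular solution (392, -1344); reduce u mod 23: (1, -1).
General solution: u = 1 + 23t, v = -1 - 79t for integer t.
-23 ≤ 1 + 23t ≤ 447 gives t ∈ [-1, 19], which is 21 values.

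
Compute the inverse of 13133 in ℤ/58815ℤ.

54977

gcd(58815, 13133) = 1  (58815 = 4·13133 + 6283, 13133 = 2·6283 + 567, 6283 = 11·567 + 46, 567 = 12·46 + 15, 46 = 3·15 + 1, 15 = 15·1).
Back-substituting, 13133·(-3838) + 58815·(857) = 1.
So 13133·-3838 ≡ 1 (mod 58815), and -3838 mod 58815 = 54977.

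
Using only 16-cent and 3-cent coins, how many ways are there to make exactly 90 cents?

2

Need nonnegative integers with 16j + 3k = 90.
gcd(16, 3) = 1, and 16·(1) + 3·(-5) = 1.
So (j₀, k₀) = (90, -450); general j = 90 + 3t, k = -450 - 16t.
j ≥ 0 ⇒ t ≥ -30; k ≥ 0 ⇒ t ≤ -29. That's 2 values of t.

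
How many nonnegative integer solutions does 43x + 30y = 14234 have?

gcd(43, 30):
  43 = 1×30 + 13
  30 = 2×13 + 4
  13 = 3×4 + 1
  4 = 4×1
so gcd(43, 30) = 1.
Back-substitute for Bézout coefficients:
  1 = 13 - 3×4
  ... = 43×(7) + 30×(-10)
Scale by 14234: one solution is (99638, -142340). Reduce x mod 30: (8, 463).
General: x = 8 + 30t, y = 463 - 43t.
x ≥ 0 ⇒ t ≥ 0; y ≥ 0 ⇒ t ≤ 10. So t ∈ [0, 10]: 11 solutions.

11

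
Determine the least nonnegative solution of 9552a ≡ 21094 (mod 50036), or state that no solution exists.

gcd(50036, 9552):
  50036 = 5×9552 + 2276
  9552 = 4×2276 + 448
  2276 = 5×448 + 36
  448 = 12×36 + 16
  36 = 2×16 + 4
  16 = 4×4
so gcd(50036, 9552) = 4.
4 does not divide 21094, so the congruence has no solution.

no solution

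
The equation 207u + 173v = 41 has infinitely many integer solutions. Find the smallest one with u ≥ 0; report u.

47

gcd(207, 173):
  207 = 1×173 + 34
  173 = 5×34 + 3
  34 = 11×3 + 1
  3 = 3×1
so gcd(207, 173) = 1.
1 divides 41, so solutions exist.
Back-substitute for Bézout coefficients:
  1 = 34 - 11×3
  ... = 207×(56) + 173×(-67)
Scale by 41/1 = 41: (u₀, v₀) = (2296, -2747).
General solution: u = 2296 + 173t, v = -2747 - 207t for integer t.
u ≥ 0: smallest is 2296 mod 173 = 47 (at t = -13), with v = -56.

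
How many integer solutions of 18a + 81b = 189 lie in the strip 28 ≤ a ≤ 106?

9

gcd(81, 18):
  81 = 4×18 + 9
  18 = 2×9
so gcd(81, 18) = 9.
Back-substitute for Bézout coefficients:
  9 = 81 - 4×18
  ... = 18×(-4) + 81×(1)
Scale by 21: particular solution (-84, 21); reduce a mod 9: (6, 1).
General solution: a = 6 + 9t, b = 1 - 2t for integer t.
28 ≤ 6 + 9t ≤ 106 gives t ∈ [3, 11], which is 9 values.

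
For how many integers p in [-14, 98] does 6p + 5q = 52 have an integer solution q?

23

gcd(6, 5) = 1.
By Bézout, 6*(1) + 5*(-1) = 1.
Particular solution: (2, 8).
General solution: p = 2 + 5t, q = 8 - 6t for integer t.
-14 ≤ 2 + 5t ≤ 98 gives t ∈ [-3, 19], which is 23 values.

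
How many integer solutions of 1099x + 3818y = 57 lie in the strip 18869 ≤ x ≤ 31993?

4

gcd(3818, 1099) = 1  (3818 = 3·1099 + 521, 1099 = 2·521 + 57, 521 = 9·57 + 8, 57 = 7·8 + 1, 8 = 8·1).
Back-substituting, 1099·(469) + 3818·(-135) = 1.
Scale by 57: particular solution (26733, -7695); reduce x mod 3818: (7, -2).
General solution: x = 7 + 3818t, y = -2 - 1099t for integer t.
18869 ≤ 7 + 3818t ≤ 31993 gives t ∈ [5, 8], which is 4 values.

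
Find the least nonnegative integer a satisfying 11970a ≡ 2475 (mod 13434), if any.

gcd(13434, 11970) = 6  (13434 = 1×11970 + 1464, 11970 = 8×1464 + 258, 1464 = 5×258 + 174, 258 = 1×174 + 84, 174 = 2×84 + 6, 84 = 14×6).
6 does not divide 2475, so the congruence has no solution.

no solution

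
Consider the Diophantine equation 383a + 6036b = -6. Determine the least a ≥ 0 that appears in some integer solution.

gcd(6036, 383):
  6036 = 15*383 + 291
  383 = 1*291 + 92
  291 = 3*92 + 15
  92 = 6*15 + 2
  15 = 7*2 + 1
  2 = 2*1
so gcd(6036, 383) = 1.
1 divides -6, so solutions exist.
Back-substitute for Bézout coefficients:
  1 = 15 - 7*2
  ... = 383*(-2821) + 6036*(179)
Scale by -6/1 = -6: (a₀, b₀) = (16926, -1074).
General solution: a = 16926 + 6036t, b = -1074 - 383t for integer t.
a ≥ 0: smallest is 16926 mod 6036 = 4854 (at t = -2), with b = -308.

4854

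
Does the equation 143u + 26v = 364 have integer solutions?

gcd(143, 26) = 13  (143 = 5*26 + 13, 26 = 2*13).
13 divides 364, so integer solutions exist.

yes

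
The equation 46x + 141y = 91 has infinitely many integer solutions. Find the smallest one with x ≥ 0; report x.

gcd(141, 46):
  141 = 3*46 + 3
  46 = 15*3 + 1
  3 = 3*1
so gcd(141, 46) = 1.
1 divides 91, so solutions exist.
Back-substitute for Bézout coefficients:
  1 = 46 - 15*3
  ... = 46*(46) + 141*(-15)
Scale by 91/1 = 91: (x₀, y₀) = (4186, -1365).
General solution: x = 4186 + 141t, y = -1365 - 46t for integer t.
x ≥ 0: smallest is 4186 mod 141 = 97 (at t = -29), with y = -31.

97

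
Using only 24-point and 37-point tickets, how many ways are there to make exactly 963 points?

Need nonnegative integers with 24j + 37k = 963.
gcd(24, 37) = 1, and 24·(17) + 37·(-11) = 1.
So (j₀, k₀) = (16371, -10593); general j = 16371 + 37t, k = -10593 - 24t.
j ≥ 0 ⇒ t ≥ -442; k ≥ 0 ⇒ t ≤ -442. That's 1 value of t.

1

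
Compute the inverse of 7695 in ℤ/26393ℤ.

24534

gcd(26393, 7695) = 1.
By Bézout, 7695·(-1859) + 26393·(542) = 1.
So 7695·-1859 ≡ 1 (mod 26393), and -1859 mod 26393 = 24534.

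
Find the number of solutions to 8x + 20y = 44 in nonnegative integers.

1

gcd(20, 8) = 4.
By Bézout, 8*(-2) + 20*(1) = 4.
One solution: (3, 1).
General: x = 3 + 5t, y = 1 - 2t.
x ≥ 0 ⇒ t ≥ 0; y ≥ 0 ⇒ t ≤ 0. So t ∈ [0, 0]: 1 solution.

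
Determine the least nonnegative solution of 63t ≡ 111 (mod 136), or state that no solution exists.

73

gcd(136, 63) = 1.
1 divides 111, so solutions exist.
By Bézout, 63*(-41) + 136*(19) = 1.
So 63*(-41) ≡ 1 (mod 136); multiply by 111: t ≡ -4551 (mod 136).
Smallest nonnegative: t = -4551 mod 136 = 73.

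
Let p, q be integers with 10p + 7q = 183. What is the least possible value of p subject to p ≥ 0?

5

gcd(10, 7) = 1  (10 = 1·7 + 3, 7 = 2·3 + 1, 3 = 3·1).
1 divides 183, so solutions exist.
Back-substituting, 10·(-2) + 7·(3) = 1.
Scale by 183/1 = 183: (p₀, q₀) = (-366, 549).
General solution: p = -366 + 7t, q = 549 - 10t for integer t.
p ≥ 0: smallest is -366 mod 7 = 5 (at t = 53), with q = 19.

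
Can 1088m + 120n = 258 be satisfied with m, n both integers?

gcd(1088, 120) = 8.
8 does not divide 258 (remainder 2), so no integer solutions.

no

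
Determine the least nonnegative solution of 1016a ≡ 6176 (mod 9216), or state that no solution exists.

gcd(9216, 1016) = 8.
8 divides 6176, so solutions exist.
By Bézout, 1016*(127) + 9216*(-14) = 8.
So 1016*(127) ≡ 8 (mod 9216); multiply by 772: a ≡ 98044 (mod 1152).
Smallest nonnegative: a = 98044 mod 1152 = 124.

124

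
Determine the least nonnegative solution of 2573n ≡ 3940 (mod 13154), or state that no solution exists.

4802

gcd(13154, 2573) = 1  (13154 = 5·2573 + 289, 2573 = 8·289 + 261, 289 = 1·261 + 28, 261 = 9·28 + 9, 28 = 3·9 + 1, 9 = 9·1).
1 divides 3940, so solutions exist.
Back-substituting, 2573·(-1411) + 13154·(276) = 1.
So 2573·(-1411) ≡ 1 (mod 13154); multiply by 3940: n ≡ -5559340 (mod 13154).
Smallest nonnegative: n = -5559340 mod 13154 = 4802.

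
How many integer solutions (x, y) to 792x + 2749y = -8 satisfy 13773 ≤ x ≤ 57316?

16

gcd(2749, 792) = 1  (2749 = 3×792 + 373, 792 = 2×373 + 46, 373 = 8×46 + 5, 46 = 9×5 + 1, 5 = 5×1).
Back-substituting, 792×(538) + 2749×(-155) = 1.
Scale by -8: particular solution (-4304, 1240); reduce x mod 2749: (1194, -344).
General solution: x = 1194 + 2749t, y = -344 - 792t for integer t.
13773 ≤ 1194 + 2749t ≤ 57316 gives t ∈ [5, 20], which is 16 values.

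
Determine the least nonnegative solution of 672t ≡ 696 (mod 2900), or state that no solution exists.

gcd(2900, 672):
  2900 = 4×672 + 212
  672 = 3×212 + 36
  212 = 5×36 + 32
  36 = 1×32 + 4
  32 = 8×4
so gcd(2900, 672) = 4.
4 divides 696, so solutions exist.
Back-substitute for Bézout coefficients:
  4 = 36 - 1×32
  ... = 672×(82) + 2900×(-19)
So 672×(82) ≡ 4 (mod 2900); multiply by 174: t ≡ 14268 (mod 725).
Smallest nonnegative: t = 14268 mod 725 = 493.

493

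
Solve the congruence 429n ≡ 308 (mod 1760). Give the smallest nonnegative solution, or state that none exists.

gcd(1760, 429) = 11.
11 divides 308, so solutions exist.
By Bézout, 429×(-41) + 1760×(10) = 11.
So 429×(-41) ≡ 11 (mod 1760); multiply by 28: n ≡ -1148 (mod 160).
Smallest nonnegative: n = -1148 mod 160 = 132.

132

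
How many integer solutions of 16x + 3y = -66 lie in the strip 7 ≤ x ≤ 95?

29

gcd(16, 3) = 1  (16 = 5·3 + 1, 3 = 3·1).
Back-substituting, 16·(1) + 3·(-5) = 1.
Scale by -66: particular solution (-66, 330); reduce x mod 3: (0, -22).
General solution: x = 0 + 3t, y = -22 - 16t for integer t.
7 ≤ 0 + 3t ≤ 95 gives t ∈ [3, 31], which is 29 values.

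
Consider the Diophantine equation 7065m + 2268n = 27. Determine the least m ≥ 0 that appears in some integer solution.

gcd(7065, 2268):
  7065 = 3×2268 + 261
  2268 = 8×261 + 180
  261 = 1×180 + 81
  180 = 2×81 + 18
  81 = 4×18 + 9
  18 = 2×9
so gcd(7065, 2268) = 9.
9 divides 27, so solutions exist.
Back-substitute for Bézout coefficients:
  9 = 81 - 4×18
  ... = 7065×(113) + 2268×(-352)
Scale by 27/9 = 3: (m₀, n₀) = (339, -1056).
General solution: m = 339 + 252t, n = -1056 - 785t for integer t.
m ≥ 0: smallest is 339 mod 252 = 87 (at t = -1), with n = -271.

87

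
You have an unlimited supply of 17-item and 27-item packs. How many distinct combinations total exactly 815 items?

Need nonnegative integers with 17j + 27k = 815.
gcd(17, 27) = 1, and 17·(8) + 27·(-5) = 1.
So (j₀, k₀) = (6520, -4075); general j = 6520 + 27t, k = -4075 - 17t.
j ≥ 0 ⇒ t ≥ -241; k ≥ 0 ⇒ t ≤ -240. That's 2 values of t.

2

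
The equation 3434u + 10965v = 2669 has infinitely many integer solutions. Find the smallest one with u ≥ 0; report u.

451

gcd(10965, 3434) = 17  (10965 = 3·3434 + 663, 3434 = 5·663 + 119, 663 = 5·119 + 68, 119 = 1·68 + 51, 68 = 1·51 + 17, 51 = 3·17).
17 divides 2669, so solutions exist.
Back-substituting, 3434·(-182) + 10965·(57) = 17.
Scale by 2669/17 = 157: (u₀, v₀) = (-28574, 8949).
General solution: u = -28574 + 645t, v = 8949 - 202t for integer t.
u ≥ 0: smallest is -28574 mod 645 = 451 (at t = 45), with v = -141.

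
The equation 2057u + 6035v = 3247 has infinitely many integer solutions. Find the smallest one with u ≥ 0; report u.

gcd(6035, 2057):
  6035 = 2·2057 + 1921
  2057 = 1·1921 + 136
  1921 = 14·136 + 17
  136 = 8·17
so gcd(6035, 2057) = 17.
17 divides 3247, so solutions exist.
Back-substitute for Bézout coefficients:
  17 = 1921 - 14·136
  ... = 2057·(-44) + 6035·(15)
Scale by 3247/17 = 191: (u₀, v₀) = (-8404, 2865).
General solution: u = -8404 + 355t, v = 2865 - 121t for integer t.
u ≥ 0: smallest is -8404 mod 355 = 116 (at t = 24), with v = -39.

116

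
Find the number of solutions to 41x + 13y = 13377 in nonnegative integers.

26

gcd(41, 13):
  41 = 3·13 + 2
  13 = 6·2 + 1
  2 = 2·1
so gcd(41, 13) = 1.
Back-substitute for Bézout coefficients:
  1 = 13 - 6·2
  ... = 41·(-6) + 13·(19)
Scale by 13377: one solution is (-80262, 254163). Reduce x mod 13: (0, 1029).
General: x = 0 + 13t, y = 1029 - 41t.
x ≥ 0 ⇒ t ≥ 0; y ≥ 0 ⇒ t ≤ 25. So t ∈ [0, 25]: 26 solutions.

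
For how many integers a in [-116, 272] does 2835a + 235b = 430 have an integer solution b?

gcd(2835, 235) = 5.
By Bézout, 2835·(16) + 235·(-193) = 5.
Particular solution: (13, -155).
General solution: a = 13 + 47t, b = -155 - 567t for integer t.
-116 ≤ 13 + 47t ≤ 272 gives t ∈ [-2, 5], which is 8 values.

8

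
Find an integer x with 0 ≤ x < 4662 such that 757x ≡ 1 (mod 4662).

505

gcd(4662, 757):
  4662 = 6·757 + 120
  757 = 6·120 + 37
  120 = 3·37 + 9
  37 = 4·9 + 1
  9 = 9·1
so gcd(4662, 757) = 1.
Back-substitute for Bézout coefficients:
  1 = 37 - 4·9
  ... = 757·(505) + 4662·(-82)
So 757·505 ≡ 1 (mod 4662), and 505 mod 4662 = 505.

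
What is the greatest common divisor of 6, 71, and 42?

1

gcd(71, 6):
  71 = 11×6 + 5
  6 = 1×5 + 1
  5 = 5×1
so gcd(71, 6) = 1.
gcd(1, 42) = 1.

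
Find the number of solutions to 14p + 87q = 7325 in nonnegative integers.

6

gcd(87, 14) = 1  (87 = 6·14 + 3, 14 = 4·3 + 2, 3 = 1·2 + 1, 2 = 2·1).
Back-substituting, 14·(-31) + 87·(5) = 1.
Scale by 7325: one solution is (-227075, 36625). Reduce p mod 87: (82, 71).
General: p = 82 + 87t, q = 71 - 14t.
p ≥ 0 ⇒ t ≥ 0; q ≥ 0 ⇒ t ≤ 5. So t ∈ [0, 5]: 6 solutions.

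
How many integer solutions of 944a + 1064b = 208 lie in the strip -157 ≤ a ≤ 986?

gcd(1064, 944):
  1064 = 1·944 + 120
  944 = 7·120 + 104
  120 = 1·104 + 16
  104 = 6·16 + 8
  16 = 2·8
so gcd(1064, 944) = 8.
Back-substitute for Bézout coefficients:
  8 = 104 - 6·16
  ... = 944·(62) + 1064·(-55)
Scale by 26: particular solution (1612, -1430); reduce a mod 133: (16, -14).
General solution: a = 16 + 133t, b = -14 - 118t for integer t.
-157 ≤ 16 + 133t ≤ 986 gives t ∈ [-1, 7], which is 9 values.

9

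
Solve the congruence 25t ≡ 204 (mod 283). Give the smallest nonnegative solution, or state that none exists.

gcd(283, 25) = 1  (283 = 11×25 + 8, 25 = 3×8 + 1, 8 = 8×1).
1 divides 204, so solutions exist.
Back-substituting, 25×(34) + 283×(-3) = 1.
So 25×(34) ≡ 1 (mod 283); multiply by 204: t ≡ 6936 (mod 283).
Smallest nonnegative: t = 6936 mod 283 = 144.

144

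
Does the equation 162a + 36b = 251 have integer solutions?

no

gcd(162, 36) = 18.
18 does not divide 251 (remainder 17), so no integer solutions.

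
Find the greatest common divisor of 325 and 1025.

gcd(1025, 325):
  1025 = 3·325 + 50
  325 = 6·50 + 25
  50 = 2·25
so gcd(1025, 325) = 25.

25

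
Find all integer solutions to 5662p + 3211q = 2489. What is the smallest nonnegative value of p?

77

gcd(5662, 3211):
  5662 = 1×3211 + 2451
  3211 = 1×2451 + 760
  2451 = 3×760 + 171
  760 = 4×171 + 76
  171 = 2×76 + 19
  76 = 4×19
so gcd(5662, 3211) = 19.
19 divides 2489, so solutions exist.
Back-substitute for Bézout coefficients:
  19 = 171 - 2×76
  ... = 5662×(38) + 3211×(-67)
Scale by 2489/19 = 131: (p₀, q₀) = (4978, -8777).
General solution: p = 4978 + 169t, q = -8777 - 298t for integer t.
p ≥ 0: smallest is 4978 mod 169 = 77 (at t = -29), with q = -135.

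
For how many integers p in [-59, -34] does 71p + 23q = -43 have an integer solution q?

1

gcd(71, 23):
  71 = 3·23 + 2
  23 = 11·2 + 1
  2 = 2·1
so gcd(71, 23) = 1.
Back-substitute for Bézout coefficients:
  1 = 23 - 11·2
  ... = 71·(-11) + 23·(34)
Scale by -43: particular solution (473, -1462); reduce p mod 23: (13, -42).
General solution: p = 13 + 23t, q = -42 - 71t for integer t.
-59 ≤ 13 + 23t ≤ -34 gives t ∈ [-3, -3], which is 1 value.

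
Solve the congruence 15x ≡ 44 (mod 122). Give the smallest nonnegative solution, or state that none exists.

68

gcd(122, 15) = 1.
1 divides 44, so solutions exist.
By Bézout, 15·(57) + 122·(-7) = 1.
So 15·(57) ≡ 1 (mod 122); multiply by 44: x ≡ 2508 (mod 122).
Smallest nonnegative: x = 2508 mod 122 = 68.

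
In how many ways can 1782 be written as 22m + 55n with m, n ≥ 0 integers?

gcd(55, 22):
  55 = 2*22 + 11
  22 = 2*11
so gcd(55, 22) = 11.
Back-substitute for Bézout coefficients:
  11 = 55 - 2*22
  ... = 22*(-2) + 55*(1)
Scale by 162: one solution is (-324, 162). Reduce m mod 5: (1, 32).
General: m = 1 + 5t, n = 32 - 2t.
m ≥ 0 ⇒ t ≥ 0; n ≥ 0 ⇒ t ≤ 16. So t ∈ [0, 16]: 17 solutions.

17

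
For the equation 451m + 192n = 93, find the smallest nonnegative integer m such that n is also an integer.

gcd(451, 192):
  451 = 2×192 + 67
  192 = 2×67 + 58
  67 = 1×58 + 9
  58 = 6×9 + 4
  9 = 2×4 + 1
  4 = 4×1
so gcd(451, 192) = 1.
1 divides 93, so solutions exist.
Back-substitute for Bézout coefficients:
  1 = 9 - 2×4
  ... = 451×(43) + 192×(-101)
Scale by 93/1 = 93: (m₀, n₀) = (3999, -9393).
General solution: m = 3999 + 192t, n = -9393 - 451t for integer t.
m ≥ 0: smallest is 3999 mod 192 = 159 (at t = -20), with n = -373.

159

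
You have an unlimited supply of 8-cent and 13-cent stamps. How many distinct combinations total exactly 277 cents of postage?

Need nonnegative integers with 8j + 13k = 277.
gcd(8, 13) = 1, and 8·(5) + 13·(-3) = 1.
So (j₀, k₀) = (1385, -831); general j = 1385 + 13t, k = -831 - 8t.
j ≥ 0 ⇒ t ≥ -106; k ≥ 0 ⇒ t ≤ -104. That's 3 values of t.

3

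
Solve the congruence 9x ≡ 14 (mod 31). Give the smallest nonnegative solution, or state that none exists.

gcd(31, 9) = 1  (31 = 3·9 + 4, 9 = 2·4 + 1, 4 = 4·1).
1 divides 14, so solutions exist.
Back-substituting, 9·(7) + 31·(-2) = 1.
So 9·(7) ≡ 1 (mod 31); multiply by 14: x ≡ 98 (mod 31).
Smallest nonnegative: x = 98 mod 31 = 5.

5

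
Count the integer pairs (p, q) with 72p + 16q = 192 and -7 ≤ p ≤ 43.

25

gcd(72, 16) = 8.
By Bézout, 72×(1) + 16×(-4) = 8.
Particular solution: (0, 12).
General solution: p = 0 + 2t, q = 12 - 9t for integer t.
-7 ≤ 0 + 2t ≤ 43 gives t ∈ [-3, 21], which is 25 values.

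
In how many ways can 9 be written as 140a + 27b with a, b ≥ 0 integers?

gcd(140, 27) = 1  (140 = 5·27 + 5, 27 = 5·5 + 2, 5 = 2·2 + 1, 2 = 2·1).
Back-substituting, 140·(11) + 27·(-57) = 1.
Scale by 9: one solution is (99, -513). Reduce a mod 27: (18, -93).
General: a = 18 + 27t, b = -93 - 140t.
a ≥ 0 ⇒ t ≥ 0; b ≥ 0 ⇒ t ≤ -1. So t ∈ [0, -1]: 0 solutions.

0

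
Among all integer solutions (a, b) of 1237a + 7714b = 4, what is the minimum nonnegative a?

1902

gcd(7714, 1237) = 1.
1 divides 4, so solutions exist.
By Bézout, 1237·(-1453) + 7714·(233) = 1.
Scale by 4/1 = 4: (a₀, b₀) = (-5812, 932).
General solution: a = -5812 + 7714t, b = 932 - 1237t for integer t.
a ≥ 0: smallest is -5812 mod 7714 = 1902 (at t = 1), with b = -305.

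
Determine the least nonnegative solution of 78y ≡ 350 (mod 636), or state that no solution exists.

no solution

gcd(636, 78) = 6.
6 does not divide 350, so the congruence has no solution.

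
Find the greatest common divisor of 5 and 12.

1

gcd(12, 5) = 1  (12 = 2×5 + 2, 5 = 2×2 + 1, 2 = 2×1).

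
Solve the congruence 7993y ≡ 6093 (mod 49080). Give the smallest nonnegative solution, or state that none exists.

gcd(49080, 7993):
  49080 = 6·7993 + 1122
  7993 = 7·1122 + 139
  1122 = 8·139 + 10
  139 = 13·10 + 9
  10 = 1·9 + 1
  9 = 9·1
so gcd(49080, 7993) = 1.
1 divides 6093, so solutions exist.
Back-substitute for Bézout coefficients:
  1 = 10 - 1·9
  ... = 7993·(-4943) + 49080·(805)
So 7993·(-4943) ≡ 1 (mod 49080); multiply by 6093: y ≡ -30117699 (mod 49080).
Smallest nonnegative: y = -30117699 mod 49080 = 17421.

17421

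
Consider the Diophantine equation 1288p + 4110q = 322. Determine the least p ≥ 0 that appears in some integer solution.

gcd(4110, 1288):
  4110 = 3·1288 + 246
  1288 = 5·246 + 58
  246 = 4·58 + 14
  58 = 4·14 + 2
  14 = 7·2
so gcd(4110, 1288) = 2.
2 divides 322, so solutions exist.
Back-substitute for Bézout coefficients:
  2 = 58 - 4·14
  ... = 1288·(284) + 4110·(-89)
Scale by 322/2 = 161: (p₀, q₀) = (45724, -14329).
General solution: p = 45724 + 2055t, q = -14329 - 644t for integer t.
p ≥ 0: smallest is 45724 mod 2055 = 514 (at t = -22), with q = -161.

514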